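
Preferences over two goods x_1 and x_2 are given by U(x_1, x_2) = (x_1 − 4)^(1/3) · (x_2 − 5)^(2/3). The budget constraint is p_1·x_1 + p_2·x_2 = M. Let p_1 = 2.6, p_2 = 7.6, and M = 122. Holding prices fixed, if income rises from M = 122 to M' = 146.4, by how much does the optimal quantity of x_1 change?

MRS = (1/2)·(x_2−5)/(x_1−4). Tangency with p_1/p_2 gives x_2−5 = 2·(p_1/p_2)·(x_1−4).
After buying the subsistence bundle (4, 5), a share 1/3 of the remaining income goes to x_1: x_1* = 4 + 1/3·(M − 4p_1 − 5p_2)/p_1.
Discretionary income = 122 − 4·2.6 − 5·7.6 = 73.6; x_1* = 4 + 1/3·73.6/2.6 = 13.4359.
At M' = 146.4: x_1* = 16.5641. Change: 16.5641 − 13.4359 = 3.1282.

Δx_1* = 3.1282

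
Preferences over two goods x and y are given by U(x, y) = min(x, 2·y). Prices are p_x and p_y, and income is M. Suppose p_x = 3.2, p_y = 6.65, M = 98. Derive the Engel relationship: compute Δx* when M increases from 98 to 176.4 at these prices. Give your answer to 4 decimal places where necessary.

Δx* = 12.0153

With perfect complements, no substitution: consume in ratio x:y = 2:1.
Budget: p_x·x + p_y·(1/2)·x = M, so (2·p_x + p_y)·x = 2·M.
Demand: x*(p_x,p_y,M) = 2·M/(2·p_x + p_y), y* = M/(2·p_x + p_y).
Here 2·3.2 + 6.65 = 13.05, giving x* = 15.0192.
At M' = 176.4: x* = 27.0345. Change: 27.0345 − 15.0192 = 12.0153.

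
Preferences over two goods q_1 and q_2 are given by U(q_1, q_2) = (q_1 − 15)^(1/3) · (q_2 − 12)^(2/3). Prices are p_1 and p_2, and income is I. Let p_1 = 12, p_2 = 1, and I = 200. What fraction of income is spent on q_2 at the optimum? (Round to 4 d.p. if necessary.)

Substituting into the budget: q_1* = 15 + 1/3·(I − 15·p_1 − 12·p_2)/p_1, and q_2* = 12 + 2/3·(…)/p_2.
Discretionary income = 200 − 15·12 − 12·1 = 8; q_1* = 15 + 1/3·8/12 = 15.2222; q_2* = 12 + 2/3·8/1 = 17.3333.
Expenditure on q_2: 1·17.3333 = 17.3333; share = 0.0867.

share on q_2 = 0.0867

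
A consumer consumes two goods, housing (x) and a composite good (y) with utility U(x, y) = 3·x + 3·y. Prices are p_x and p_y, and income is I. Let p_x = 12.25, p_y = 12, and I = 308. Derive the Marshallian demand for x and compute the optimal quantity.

x* = 0

Linear utility — the consumer picks whichever good has higher MU/price: 3/12.25 = 0.2449 vs 3/12 = 0.25.
y gives more utility per dollar, so spend all income on y: y* = I/p_y, x* = 0.
Numerically: x* = 0, y* = 25.6667.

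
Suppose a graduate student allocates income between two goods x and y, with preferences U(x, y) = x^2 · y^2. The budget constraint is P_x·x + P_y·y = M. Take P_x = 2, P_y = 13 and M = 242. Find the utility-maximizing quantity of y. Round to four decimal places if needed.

y* = 9.3077

Tangency: MRS = y/x = P_x/P_y.
So 2·P_y·y = 2·P_x·x; combined with the budget, a share 0.5 of income goes to x.
Demand: x*(P_x,P_y,M) = 0.5·M/P_x and y* = 0.5·M/P_y.
At P_x=2, P_y=13, M=242: y* = 0.5·242/13 = 9.3077.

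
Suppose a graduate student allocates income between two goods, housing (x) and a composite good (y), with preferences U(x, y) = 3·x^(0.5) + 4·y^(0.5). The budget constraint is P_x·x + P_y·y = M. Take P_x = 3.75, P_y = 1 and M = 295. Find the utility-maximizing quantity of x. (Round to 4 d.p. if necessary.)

MU_x ∝ 3·x^(-0.5), MU_y ∝ 4·y^(-0.5), so MRS = (3/4)·(y/x)^(0.5) = P_x/P_y.
Solve for the ratio: y/x = [(4/3)·P_x/P_y]^(2).
With the ratio pinned down, the budget gives x* = M/(P_x + P_y·(y/x)) and y* = (y/x)·x*.
Numerically y/x = 25, so x* = 295/(3.75 + 1·25) = 10.2609.

x* = 10.2609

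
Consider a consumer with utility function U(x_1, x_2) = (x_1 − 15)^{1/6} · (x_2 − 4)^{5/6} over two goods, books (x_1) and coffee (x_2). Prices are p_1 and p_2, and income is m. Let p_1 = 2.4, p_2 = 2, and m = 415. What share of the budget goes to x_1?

share on x_1 = 0.2357

Let x_1' = x_1−15, x_2' = x_2−4. MRS = (1/5)·x_2'/x_1' = p_1/p_2.
Substituting into the budget: x_1* = 15 + 1/6·(m − 15·p_1 − 4·p_2)/p_1, and x_2* = 4 + 5/6·(…)/p_2.
Discretionary income = 415 − 15·2.4 − 4·2 = 371; x_1* = 15 + 1/6·371/2.4 = 40.7639; x_2* = 4 + 5/6·371/2 = 158.5833.
Expenditure on x_1: 2.4·40.7639 = 97.8333; share = 0.2357.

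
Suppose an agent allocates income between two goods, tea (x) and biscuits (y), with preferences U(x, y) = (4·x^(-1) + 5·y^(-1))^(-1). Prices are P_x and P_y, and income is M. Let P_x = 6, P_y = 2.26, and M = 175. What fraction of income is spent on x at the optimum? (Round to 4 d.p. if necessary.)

share on x = 0.5931

From the CES first-order condition, (4/5)·(y/x)^(2) = P_x/P_y.
Hence y/x = ((5/4)·P_x/P_y)^(1/(2)), i.e. raised to the 0.5 power.
With the ratio pinned down, the budget gives x* = M/(P_x + P_y·(y/x)) and y* = (y/x)·x*.
Numerically y/x = 1.821698, so x* = 175/(6 + 2.26·1.821698) = 17.2976 and y* = 1.821698·17.2976 = 31.5109.
Expenditure on x: 6·17.2976 = 103.7853; share = 0.5931.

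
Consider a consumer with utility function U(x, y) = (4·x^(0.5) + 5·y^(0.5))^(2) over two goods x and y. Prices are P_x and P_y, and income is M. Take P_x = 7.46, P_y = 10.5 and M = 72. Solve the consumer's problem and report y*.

Substitute y = (y/x)·x into the budget: x* = M/(P_x + P_y·(y/x)).
Numerically y/x = 0.788713, so x* = 72/(7.46 + 10.5·0.788713) = 4.5739 and y* = 0.788713·4.5739 = 3.6075.

y* = 3.6075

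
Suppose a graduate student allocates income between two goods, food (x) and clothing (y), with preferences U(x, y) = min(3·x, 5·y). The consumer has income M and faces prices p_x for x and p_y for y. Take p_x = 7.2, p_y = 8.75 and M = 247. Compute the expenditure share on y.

share on y = 0.4217

Leontief preferences: the optimum is at the kink where x/5 = y/3, i.e. y = (3/5)·x.
Budget: p_x·x + p_y·(3/5)·x = M, so (5·p_x + 3·p_y)·x = 5·M.
Demand: x*(p_x,p_y,M) = 5·M/(5·p_x + 3·p_y), y* = 3·M/(5·p_x + 3·p_y).
Here 5·7.2 + 3·8.75 = 62.25, giving x* = 19.8394 and y* = 11.9036.
Expenditure on y: 8.75·11.9036 = 104.1566; share = 0.4217.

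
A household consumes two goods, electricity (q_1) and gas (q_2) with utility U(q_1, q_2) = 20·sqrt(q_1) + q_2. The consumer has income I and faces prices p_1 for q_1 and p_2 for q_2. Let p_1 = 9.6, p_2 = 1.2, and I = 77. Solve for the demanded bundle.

Utility is quasi-linear in q_2; the FOC for q_1 is 10/√q_1 = p_1/p_2.
Thus q_1* = (10·p_2/p_1)² — independent of I — with the rest of income spent on q_2.
Plugging in: q_1* = (10·1.2/9.6)² = 1.5625, q_2* = 51.6667.

q_1* = 1.5625, q_2* = 51.6667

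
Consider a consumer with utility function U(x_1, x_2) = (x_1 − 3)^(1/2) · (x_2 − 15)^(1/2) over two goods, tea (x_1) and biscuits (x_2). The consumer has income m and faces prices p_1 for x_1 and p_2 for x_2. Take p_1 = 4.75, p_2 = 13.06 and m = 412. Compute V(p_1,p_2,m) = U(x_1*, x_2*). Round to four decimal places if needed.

MRS = (x_2−15)/(x_1−3). Tangency with p_1/p_2 gives x_2−15 = (p_1/p_2)·(x_1−3).
After buying the subsistence bundle (3, 15), a share 0.5 of the remaining income goes to x_1: x_1* = 3 + 0.5·(m − 3p_1 − 15p_2)/p_1.
Discretionary income = 412 − 3·4.75 − 15·13.06 = 201.85; x_1* = 3 + 0.5·201.85/4.75 = 24.2474; x_2* = 15 + 0.5·201.85/13.06 = 22.7278.
Utility at the optimum: U(24.2474, 22.7278) = 12.8139.

V = 12.8139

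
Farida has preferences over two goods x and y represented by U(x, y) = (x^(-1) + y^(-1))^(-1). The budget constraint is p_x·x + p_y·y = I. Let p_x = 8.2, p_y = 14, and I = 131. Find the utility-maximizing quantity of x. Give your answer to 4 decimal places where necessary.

Substitute y = (y/x)·x into the budget: x* = I/(p_x + p_y·(y/x)).
Numerically y/x = 0.76532, so x* = 131/(8.2 + 14·0.76532) = 6.9259.

x* = 6.9259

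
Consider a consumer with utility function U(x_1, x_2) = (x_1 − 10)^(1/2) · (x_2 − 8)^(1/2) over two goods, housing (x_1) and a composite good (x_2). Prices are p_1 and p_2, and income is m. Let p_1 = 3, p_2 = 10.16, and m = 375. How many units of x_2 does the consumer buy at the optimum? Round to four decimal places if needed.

Let x_1' = x_1−10, x_2' = x_2−8. MRS = x_2'/x_1' = p_1/p_2.
Substituting into the budget: x_1* = 10 + 0.5·(m − 10·p_1 − 8·p_2)/p_1, and x_2* = 8 + 0.5·(…)/p_2.
Discretionary income = 375 − 10·3 − 8·10.16 = 263.72; x_2* = 8 + 0.5·263.72/10.16 = 20.9783.

x_2* = 20.9783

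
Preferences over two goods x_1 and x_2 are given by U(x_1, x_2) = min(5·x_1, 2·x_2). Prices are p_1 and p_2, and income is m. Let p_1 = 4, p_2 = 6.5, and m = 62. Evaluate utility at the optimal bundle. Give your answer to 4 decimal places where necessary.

V = 15.3086

With perfect complements, no substitution: consume in ratio x_1:x_2 = 2:5.
Budget: p_1·x_1 + p_2·(5/2)·x_1 = m, so (2·p_1 + 5·p_2)·x_1 = 2·m.
Demand: x_1*(p_1,p_2,m) = 2·m/(2·p_1 + 5·p_2), x_2* = 5·m/(2·p_1 + 5·p_2).
Here 2·4 + 5·6.5 = 40.5, giving x_1* = 3.0617 and x_2* = 7.6543.
Utility at the optimum: U(3.0617, 7.6543) = 15.3086.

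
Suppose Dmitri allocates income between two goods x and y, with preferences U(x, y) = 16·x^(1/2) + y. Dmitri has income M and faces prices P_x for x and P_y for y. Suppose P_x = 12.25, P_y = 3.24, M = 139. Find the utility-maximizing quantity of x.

x* = 4.4771

Utility is quasi-linear in y; the FOC for x is 8/√x = P_x/P_y.
Thus x* = (8·P_y/P_x)² — independent of M — with the rest of income spent on y.
Plugging in: x* = (8·3.24/12.25)² = 4.4771.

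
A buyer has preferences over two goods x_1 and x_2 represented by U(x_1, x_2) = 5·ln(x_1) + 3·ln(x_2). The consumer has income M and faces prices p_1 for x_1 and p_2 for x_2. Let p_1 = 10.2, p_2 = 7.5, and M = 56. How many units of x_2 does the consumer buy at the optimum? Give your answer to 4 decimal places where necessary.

The MRS is (5/3)·x_2/x_1. Set MRS = p_1/p_2.
So 5·p_2·x_2 = 3·p_1·x_1; combined with the budget, a share 0.625 of income goes to x_1.
Demand: x_1*(p_1,p_2,M) = 0.625·M/p_1 and x_2* = 0.375·M/p_2.
At p_1=10.2, p_2=7.5, M=56: x_2* = 0.375·56/7.5 = 2.8.

x_2* = 2.8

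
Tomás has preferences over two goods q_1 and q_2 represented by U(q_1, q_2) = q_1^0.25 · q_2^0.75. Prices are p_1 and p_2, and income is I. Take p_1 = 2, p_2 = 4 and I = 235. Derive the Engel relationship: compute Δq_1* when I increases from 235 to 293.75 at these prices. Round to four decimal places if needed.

Δq_1* = 7.3438

Demand: q_1*(p_1,p_2,I) = 0.25·I/p_1 and q_2* = 0.75·I/p_2.
At p_1=2, p_2=4, I=235: q_1* = 0.25·235/2 = 29.375.
At I' = 293.75: q_1* = 36.7188. Change: 36.7188 − 29.375 = 7.3438.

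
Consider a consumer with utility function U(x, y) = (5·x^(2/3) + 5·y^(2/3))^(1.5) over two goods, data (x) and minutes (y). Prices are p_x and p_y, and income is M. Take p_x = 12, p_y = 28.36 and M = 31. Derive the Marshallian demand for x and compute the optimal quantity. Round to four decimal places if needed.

MRS = MU_x/MU_y = (y/x)^(1/3). Set equal to p_x/p_y.
Hence y/x = (p_x/p_y)^(1/(1/3)), i.e. raised to the 3 power.
Substitute y = (y/x)·x into the budget: x* = M/(p_x + p_y·(y/x)).
Numerically y/x = 0.075757, so x* = 31/(12 + 28.36·0.075757) = 2.191.

x* = 2.191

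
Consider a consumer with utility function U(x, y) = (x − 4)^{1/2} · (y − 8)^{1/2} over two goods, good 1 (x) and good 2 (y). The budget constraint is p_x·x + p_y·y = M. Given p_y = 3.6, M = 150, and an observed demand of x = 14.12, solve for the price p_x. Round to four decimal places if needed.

MRS = (y−8)/(x−4). Tangency with p_x/p_y gives y−8 = (p_x/p_y)·(x−4).
Substituting into the budget: x* = 4 + 0.5·(M − 4·p_x − 8·p_y)/p_x, and y* = 8 + 0.5·(…)/p_y.
Set x* = 14.12 in the demand function and solve for p_x: p_x = 5.

p_x = 5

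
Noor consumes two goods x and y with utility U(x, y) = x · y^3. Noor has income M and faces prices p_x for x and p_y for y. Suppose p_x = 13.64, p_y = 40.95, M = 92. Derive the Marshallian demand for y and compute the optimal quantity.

MU_x/MU_y = (y)/(3·x); tangency sets this equal to p_x/p_y.
So p_y·y = 3·p_x·x; combined with the budget, a share 0.25 of income goes to x.
Demand: x*(p_x,p_y,M) = 0.25·M/p_x and y* = 0.75·M/p_y.
At p_x=13.64, p_y=40.95, M=92: y* = 0.75·92/40.95 = 1.685.

y* = 1.685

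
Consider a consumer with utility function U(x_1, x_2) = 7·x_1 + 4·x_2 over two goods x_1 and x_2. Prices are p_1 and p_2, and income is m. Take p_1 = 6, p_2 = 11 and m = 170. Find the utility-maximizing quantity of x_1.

x_1 gives more utility per dollar, so spend all income on x_1: x_1* = m/p_1, x_2* = 0.
Numerically: x_1* = 28.3333, x_2* = 0.

x_1* = 28.3333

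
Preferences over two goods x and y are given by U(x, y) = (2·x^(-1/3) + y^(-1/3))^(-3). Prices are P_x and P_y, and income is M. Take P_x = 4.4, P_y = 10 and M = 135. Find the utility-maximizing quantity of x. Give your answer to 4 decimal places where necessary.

From the CES first-order condition, 2·(y/x)^(4/3) = P_x/P_y.
Hence y/x = ((1/2)·P_x/P_y)^(1/(4/3)), i.e. raised to the 0.75 power.
With the ratio pinned down, the budget gives x* = M/(P_x + P_y·(y/x)) and y* = (y/x)·x*.
Numerically y/x = 0.321231, so x* = 135/(4.4 + 10·0.321231) = 17.7344.

x* = 17.7344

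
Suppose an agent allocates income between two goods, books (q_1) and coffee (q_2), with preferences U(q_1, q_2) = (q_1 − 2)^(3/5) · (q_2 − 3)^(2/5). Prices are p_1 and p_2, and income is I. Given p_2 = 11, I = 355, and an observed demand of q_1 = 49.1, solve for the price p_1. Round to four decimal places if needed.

Let q_1' = q_1−2, q_2' = q_2−3. MRS = (3/2)·q_2'/q_1' = p_1/p_2.
Substituting into the budget: q_1* = 2 + 0.6·(I − 2·p_1 − 3·p_2)/p_1, and q_2* = 3 + 0.4·(…)/p_2.
Set q_1* = 49.1 in the demand function and solve for p_1: p_1 = 4.

p_1 = 4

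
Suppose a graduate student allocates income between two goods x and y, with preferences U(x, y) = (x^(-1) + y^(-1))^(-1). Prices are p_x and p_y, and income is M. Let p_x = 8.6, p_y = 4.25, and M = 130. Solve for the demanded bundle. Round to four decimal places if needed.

From the CES first-order condition, (y/x)^(2) = p_x/p_y.
Solve for the ratio: y/x = [p_x/p_y]^(0.5).
Substitute y = (y/x)·x into the budget: x* = M/(p_x + p_y·(y/x)).
Numerically y/x = 1.422508, so x* = 130/(8.6 + 4.25·1.422508) = 8.8763 and y* = 1.422508·8.8763 = 12.6267.

x* = 8.8763, y* = 12.6267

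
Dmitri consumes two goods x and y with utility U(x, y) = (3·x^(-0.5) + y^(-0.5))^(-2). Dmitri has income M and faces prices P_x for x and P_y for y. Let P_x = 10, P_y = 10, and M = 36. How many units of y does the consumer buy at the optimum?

From the CES first-order condition, 3·(y/x)^(1.5) = P_x/P_y.
Solve for the ratio: y/x = [(1/3)·P_x/P_y]^(2/3).
With the ratio pinned down, the budget gives x* = M/(P_x + P_y·(y/x)) and y* = (y/x)·x*.
Numerically y/x = 0.48075, so x* = 36/(10 + 10·0.48075) = 2.4312 and y* = 0.48075·2.4312 = 1.1688.

y* = 1.1688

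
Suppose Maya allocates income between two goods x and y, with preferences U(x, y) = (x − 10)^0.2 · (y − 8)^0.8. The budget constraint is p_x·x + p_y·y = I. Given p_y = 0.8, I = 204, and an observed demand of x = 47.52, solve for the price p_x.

This is Cobb-Douglas in (x−10, y−8): tangency gives 0.2·p_y·(y−8) = 0.8·p_x·(x−10).
Substituting into the budget: x* = 10 + 0.2·(I − 10·p_x − 8·p_y)/p_x, and y* = 8 + 0.8·(…)/p_y.
Set x* = 47.52 in the demand function and solve for p_x: p_x = 1.

p_x = 1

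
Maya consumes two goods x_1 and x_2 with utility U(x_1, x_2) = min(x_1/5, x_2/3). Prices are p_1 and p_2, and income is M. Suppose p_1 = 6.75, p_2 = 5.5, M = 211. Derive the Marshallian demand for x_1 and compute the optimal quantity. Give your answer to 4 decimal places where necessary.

x_1* = 20.995

Here 5·6.75 + 3·5.5 = 50.25, giving x_1* = 20.995.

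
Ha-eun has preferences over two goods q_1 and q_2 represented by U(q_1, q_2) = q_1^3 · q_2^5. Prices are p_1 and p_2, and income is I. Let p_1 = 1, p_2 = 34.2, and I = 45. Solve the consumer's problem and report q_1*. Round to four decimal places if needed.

Tangency: MRS = (3/5)·q_2/q_1 = p_1/p_2.
Rearranging, p_2·q_2 = (5/3)·p_1·q_1. Substituting into the budget gives p_1·q_1·(1 + (5/3)) = I.
Demand: q_1*(p_1,p_2,I) = 0.375·I/p_1 and q_2* = 0.625·I/p_2.
At p_1=1, p_2=34.2, I=45: q_1* = 0.375·45/1 = 16.875.

q_1* = 16.875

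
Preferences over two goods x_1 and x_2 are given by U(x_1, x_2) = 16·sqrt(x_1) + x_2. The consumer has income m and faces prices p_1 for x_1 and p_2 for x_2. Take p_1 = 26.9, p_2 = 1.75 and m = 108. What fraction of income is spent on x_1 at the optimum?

MU_x_1 = 8/√x_1, MU_x_2 = 1. Tangency: 8/√x_1 = p_1/p_2.
Thus x_1* = (8·p_2/p_1)² — independent of m — with the rest of income spent on x_2.
Plugging in: x_1* = (8·1.75/26.9)² = 0.2709, x_2* = 57.5507.
Expenditure on x_1: 26.9·0.2709 = 7.2862; share = 0.0675.

share on x_1 = 0.0675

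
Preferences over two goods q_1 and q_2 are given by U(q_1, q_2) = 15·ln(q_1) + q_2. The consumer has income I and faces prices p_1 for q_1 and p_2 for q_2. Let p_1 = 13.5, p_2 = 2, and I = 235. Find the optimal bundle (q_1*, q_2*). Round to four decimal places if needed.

q_1* = 2.2222, q_2* = 102.5

Set MRS = p_1/p_2: (15/q_1)/1 = p_1/p_2.
So q_1*(p_1,p_2) = 15·p_2/p_1, independent of income; and q_2* = (I − 15·p_2)/p_2.
At the given prices: q_1* = 15·2/13.5 = 2.2222, and q_2* = 102.5.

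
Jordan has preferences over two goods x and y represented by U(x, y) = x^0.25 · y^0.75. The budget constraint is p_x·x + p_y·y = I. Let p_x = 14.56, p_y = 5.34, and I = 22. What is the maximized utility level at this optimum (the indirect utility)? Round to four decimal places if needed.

V = 1.8271

The MRS is (1/3)·y/x. Set MRS = p_x/p_y.
Rearranging, p_y·y = 3·p_x·x. Substituting into the budget gives p_x·x·(1 + 3) = I.
Demand: x*(p_x,p_y,I) = 0.25·I/p_x and y* = 0.75·I/p_y.
At p_x=14.56, p_y=5.34, I=22: x* = 0.25·22/14.56 = 0.3777, y* = 3.0899.
Utility at the optimum: U(0.3777, 3.0899) = 1.8271.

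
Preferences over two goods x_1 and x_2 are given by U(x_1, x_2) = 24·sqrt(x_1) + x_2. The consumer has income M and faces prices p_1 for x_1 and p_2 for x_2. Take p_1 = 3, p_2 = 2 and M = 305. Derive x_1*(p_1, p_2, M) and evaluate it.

x_1* = 64

Set MRS = p_1/p_2: 12·x_1^(−1/2) = p_1/p_2.
Thus x_1* = (12·p_2/p_1)² — independent of M — with the rest of income spent on x_2.
Plugging in: x_1* = (12·2/3)² = 64.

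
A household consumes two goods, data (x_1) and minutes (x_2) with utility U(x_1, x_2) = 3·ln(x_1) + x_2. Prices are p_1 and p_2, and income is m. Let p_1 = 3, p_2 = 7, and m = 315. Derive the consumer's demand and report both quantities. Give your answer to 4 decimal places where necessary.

MU_x_1 = 3/x_1, MU_x_2 = 1. Tangency: 3/x_1 = p_1/p_2.
So x_1*(p_1,p_2) = 3·p_2/p_1, independent of income; and x_2* = (m − 3·p_2)/p_2.
At the given prices: x_1* = 3·7/3 = 7, and x_2* = 42.

x_1* = 7, x_2* = 42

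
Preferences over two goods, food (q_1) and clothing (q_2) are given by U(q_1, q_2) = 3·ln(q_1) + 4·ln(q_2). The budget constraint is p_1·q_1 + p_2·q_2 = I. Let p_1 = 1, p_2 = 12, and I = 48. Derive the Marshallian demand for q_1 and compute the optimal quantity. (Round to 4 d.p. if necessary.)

q_1* = 20.5714

MU_q_1/MU_q_2 = (3·q_2)/(4·q_1); tangency sets this equal to p_1/p_2.
So 3·p_2·q_2 = 4·p_1·q_1; combined with the budget, a share 3/7 of income goes to q_1.
Demand: q_1*(p_1,p_2,I) = 3/7·I/p_1 and q_2* = 4/7·I/p_2.
At p_1=1, p_2=12, I=48: q_1* = 3/7·48/1 = 20.5714.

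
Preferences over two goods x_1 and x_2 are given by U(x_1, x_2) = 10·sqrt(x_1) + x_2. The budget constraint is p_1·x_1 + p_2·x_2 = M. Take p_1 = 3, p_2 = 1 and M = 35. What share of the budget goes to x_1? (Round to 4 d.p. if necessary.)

share on x_1 = 0.2381

Set MRS = p_1/p_2: 5·x_1^(−1/2) = p_1/p_2.
Solve: √x_1 = 5·p_2/p_1, so x_1*(p_1,p_2) = (5·p_2/p_1)², and x_2* = (M − p_1·x_1*)/p_2.
Plugging in: x_1* = (5·1/3)² = 2.7778, x_2* = 26.6667.
Expenditure on x_1: 3·2.7778 = 8.3333; share = 0.2381.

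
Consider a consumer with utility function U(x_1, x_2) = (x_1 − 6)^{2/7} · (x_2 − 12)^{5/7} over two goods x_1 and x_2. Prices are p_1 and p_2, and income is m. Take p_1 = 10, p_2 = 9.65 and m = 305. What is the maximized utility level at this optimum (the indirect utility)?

This is Cobb-Douglas in (x_1−6, x_2−12): tangency gives 2/7·p_2·(x_2−12) = 5/7·p_1·(x_1−6).
Substituting into the budget: x_1* = 6 + 2/7·(m − 6·p_1 − 12·p_2)/p_1, and x_2* = 12 + 5/7·(…)/p_2.
Discretionary income = 305 − 6·10 − 12·9.65 = 129.2; x_1* = 6 + 2/7·129.2/10 = 9.6914; x_2* = 12 + 5/7·129.2/9.65 = 21.5633.
Utility at the optimum: U(9.6914, 21.5633) = 7.286.

V = 7.286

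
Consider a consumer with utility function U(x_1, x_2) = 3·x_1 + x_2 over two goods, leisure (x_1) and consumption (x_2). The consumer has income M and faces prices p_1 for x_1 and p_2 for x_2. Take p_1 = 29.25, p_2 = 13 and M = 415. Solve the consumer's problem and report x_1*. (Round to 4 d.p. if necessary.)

x_1 gives more utility per dollar, so spend all income on x_1: x_1* = M/p_1, x_2* = 0.
Numerically: x_1* = 14.188, x_2* = 0.

x_1* = 14.188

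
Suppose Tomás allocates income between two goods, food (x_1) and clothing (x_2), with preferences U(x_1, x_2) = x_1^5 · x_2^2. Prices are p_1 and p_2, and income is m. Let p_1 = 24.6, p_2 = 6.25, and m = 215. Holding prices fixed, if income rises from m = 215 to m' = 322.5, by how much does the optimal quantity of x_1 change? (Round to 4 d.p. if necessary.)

Δx_1* = 3.1214

MU_x_1/MU_x_2 = (5·x_2)/(2·x_1); tangency sets this equal to p_1/p_2.
Rearranging, p_2·x_2 = (2/5)·p_1·x_1. Substituting into the budget gives p_1·x_1·(1 + (2/5)) = m.
Demand: x_1*(p_1,p_2,m) = 5/7·m/p_1 and x_2* = 2/7·m/p_2.
At p_1=24.6, p_2=6.25, m=215: x_1* = 5/7·215/24.6 = 6.2427.
At m' = 322.5: x_1* = 9.3641. Change: 9.3641 − 6.2427 = 3.1214.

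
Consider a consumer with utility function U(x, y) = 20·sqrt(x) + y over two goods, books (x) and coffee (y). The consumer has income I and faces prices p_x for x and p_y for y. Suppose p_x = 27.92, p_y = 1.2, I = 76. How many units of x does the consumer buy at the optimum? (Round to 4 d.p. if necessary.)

Utility is quasi-linear in y; the FOC for x is 10/√x = p_x/p_y.
Thus x* = (10·p_y/p_x)² — independent of I — with the rest of income spent on y.
Plugging in: x* = (10·1.2/27.92)² = 0.1847.

x* = 0.1847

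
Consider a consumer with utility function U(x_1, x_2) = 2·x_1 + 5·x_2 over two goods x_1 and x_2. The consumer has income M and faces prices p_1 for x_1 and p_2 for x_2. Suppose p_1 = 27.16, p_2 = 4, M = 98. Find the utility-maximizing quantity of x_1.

Perfect substitutes: compare marginal utility per dollar. 2/p_1 vs 5/p_2 → 0.0736 vs 1.25.
x_2 gives more utility per dollar, so spend all income on x_2: x_2* = M/p_2, x_1* = 0.
Numerically: x_1* = 0, x_2* = 24.5.

x_1* = 0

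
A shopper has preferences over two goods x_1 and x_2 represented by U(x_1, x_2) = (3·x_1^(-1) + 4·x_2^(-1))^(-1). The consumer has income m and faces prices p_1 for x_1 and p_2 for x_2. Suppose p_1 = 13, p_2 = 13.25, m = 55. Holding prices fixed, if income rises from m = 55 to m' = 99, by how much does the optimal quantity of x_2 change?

From the CES first-order condition, (3/4)·(x_2/x_1)^(2) = p_1/p_2.
Hence x_2/x_1 = ((4/3)·p_1/p_2)^(1/(2)), i.e. raised to the 0.5 power.
With the ratio pinned down, the budget gives x_1* = m/(p_1 + p_2·(x_2/x_1)) and x_2* = (x_2/x_1)·x_1*.
Numerically x_2/x_1 = 1.143755, so x_1* = 55/(13 + 13.25·1.143755) = 1.9535 and x_2* = 1.143755·1.9535 = 2.2343.
At m' = 99: x_2* = 4.0218. Change: 4.0218 − 2.2343 = 1.7875.

Δx_2* = 1.7875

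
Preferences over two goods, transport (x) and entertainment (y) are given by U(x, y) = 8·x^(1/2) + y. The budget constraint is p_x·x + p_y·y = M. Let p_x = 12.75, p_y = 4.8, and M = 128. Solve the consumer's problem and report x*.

x* = 2.2677

MU_x = 4/√x, MU_y = 1. Tangency: 4/√x = p_x/p_y.
Thus x* = (4·p_y/p_x)² — independent of M — with the rest of income spent on y.
Plugging in: x* = (4·4.8/12.75)² = 2.2677.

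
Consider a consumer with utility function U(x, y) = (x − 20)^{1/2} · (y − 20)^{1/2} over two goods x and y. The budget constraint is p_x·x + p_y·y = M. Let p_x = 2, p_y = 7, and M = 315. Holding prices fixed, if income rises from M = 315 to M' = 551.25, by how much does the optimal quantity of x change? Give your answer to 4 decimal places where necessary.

This is Cobb-Douglas in (x−20, y−20): tangency gives 0.5·p_y·(y−20) = 0.5·p_x·(x−20).
After buying the subsistence bundle (20, 20), a share 0.5 of the remaining income goes to x: x* = 20 + 0.5·(M − 20p_x − 20p_y)/p_x.
Discretionary income = 315 − 20·2 − 20·7 = 135; x* = 20 + 0.5·135/2 = 53.75.
At M' = 551.25: x* = 112.8125. Change: 112.8125 − 53.75 = 59.0625.

Δx* = 59.0625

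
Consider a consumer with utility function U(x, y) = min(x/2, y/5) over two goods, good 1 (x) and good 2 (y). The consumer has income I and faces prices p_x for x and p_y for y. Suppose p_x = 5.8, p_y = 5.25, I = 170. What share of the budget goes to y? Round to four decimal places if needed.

Leontief preferences: the optimum is at the kink where x/2 = y/5, i.e. y = (5/2)·x.
Budget: p_x·x + p_y·(5/2)·x = I, so (2·p_x + 5·p_y)·x = 2·I.
Demand: x*(p_x,p_y,I) = 2·I/(2·p_x + 5·p_y), y* = 5·I/(2·p_x + 5·p_y).
Here 2·5.8 + 5·5.25 = 37.85, giving x* = 8.9828 and y* = 22.4571.
Expenditure on y: 5.25·22.4571 = 117.8996; share = 0.6935.

share on y = 0.6935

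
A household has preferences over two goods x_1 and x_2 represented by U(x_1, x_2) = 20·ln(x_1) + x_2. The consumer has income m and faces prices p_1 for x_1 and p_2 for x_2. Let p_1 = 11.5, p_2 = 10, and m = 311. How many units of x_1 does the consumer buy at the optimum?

Set MRS = p_1/p_2: (20/x_1)/1 = p_1/p_2.
So x_1*(p_1,p_2) = 20·p_2/p_1, independent of income; and x_2* = (m − 20·p_2)/p_2.
At the given prices: x_1* = 20·10/11.5 = 17.3913.

x_1* = 17.3913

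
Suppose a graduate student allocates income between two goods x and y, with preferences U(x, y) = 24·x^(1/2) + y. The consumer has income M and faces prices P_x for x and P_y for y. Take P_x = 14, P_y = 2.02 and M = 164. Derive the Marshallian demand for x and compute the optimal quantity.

x* = 2.9978

MU_x = 12/√x, MU_y = 1. Tangency: 12/√x = P_x/P_y.
Solve: √x = 12·P_y/P_x, so x*(P_x,P_y) = (12·P_y/P_x)², and y* = (M − P_x·x*)/P_y.
Plugging in: x* = (12·2.02/14)² = 2.9978.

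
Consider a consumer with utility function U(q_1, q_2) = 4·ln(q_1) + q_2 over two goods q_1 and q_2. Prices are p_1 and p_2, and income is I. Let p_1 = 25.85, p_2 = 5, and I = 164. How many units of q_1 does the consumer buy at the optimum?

Set MRS = p_1/p_2: (4/q_1)/1 = p_1/p_2.
So q_1*(p_1,p_2) = 4·p_2/p_1, independent of income; and q_2* = (I − 4·p_2)/p_2.
At the given prices: q_1* = 4·5/25.85 = 0.7737.

q_1* = 0.7737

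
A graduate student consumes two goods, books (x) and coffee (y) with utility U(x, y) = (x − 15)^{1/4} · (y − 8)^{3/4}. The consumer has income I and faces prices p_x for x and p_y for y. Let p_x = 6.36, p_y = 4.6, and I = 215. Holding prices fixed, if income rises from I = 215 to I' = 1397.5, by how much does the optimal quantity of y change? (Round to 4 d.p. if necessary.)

Δy* = 192.7989

This is Cobb-Douglas in (x−15, y−8): tangency gives 0.25·p_y·(y−8) = 0.75·p_x·(x−15).
After buying the subsistence bundle (15, 8), a share 0.25 of the remaining income goes to x: x* = 15 + 0.25·(I − 15p_x − 8p_y)/p_x.
Discretionary income = 215 − 15·6.36 − 8·4.6 = 82.8; y* = 8 + 0.75·82.8/4.6 = 21.5.
At I' = 1397.5: y* = 214.2989. Change: 214.2989 − 21.5 = 192.7989.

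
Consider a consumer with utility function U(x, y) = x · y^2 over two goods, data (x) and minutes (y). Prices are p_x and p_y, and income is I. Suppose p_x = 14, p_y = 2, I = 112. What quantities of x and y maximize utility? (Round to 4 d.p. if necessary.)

Demand: x*(p_x,p_y,I) = 1/3·I/p_x and y* = 2/3·I/p_y.
At p_x=14, p_y=2, I=112: x* = 1/3·112/14 = 2.6667, y* = 37.3333.

x* = 2.6667, y* = 37.3333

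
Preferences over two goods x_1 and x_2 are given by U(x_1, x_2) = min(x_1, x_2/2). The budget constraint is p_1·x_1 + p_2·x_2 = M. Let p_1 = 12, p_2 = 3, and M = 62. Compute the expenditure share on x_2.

share on x_2 = 0.3333

With perfect complements, no substitution: consume in ratio x_1:x_2 = 1:2.
Budget: p_1·x_1 + p_2·2·x_1 = M, so (p_1 + 2·p_2)·x_1 = M.
Demand: x_1*(p_1,p_2,M) = M/(p_1 + 2·p_2), x_2* = 2·M/(p_1 + 2·p_2).
Here 12 + 2·3 = 18, giving x_1* = 3.4444 and x_2* = 6.8889.
Expenditure on x_2: 3·6.8889 = 20.6667; share = 0.3333.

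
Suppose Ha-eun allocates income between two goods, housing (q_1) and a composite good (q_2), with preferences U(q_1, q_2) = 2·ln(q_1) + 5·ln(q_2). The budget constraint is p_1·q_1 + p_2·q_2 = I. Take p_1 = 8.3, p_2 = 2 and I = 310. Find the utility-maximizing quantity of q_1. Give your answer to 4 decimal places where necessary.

q_1* = 10.6713

The MRS is (2/5)·q_2/q_1. Set MRS = p_1/p_2.
So 2·p_2·q_2 = 5·p_1·q_1; combined with the budget, a share 2/7 of income goes to q_1.
Demand: q_1*(p_1,p_2,I) = 2/7·I/p_1 and q_2* = 5/7·I/p_2.
At p_1=8.3, p_2=2, I=310: q_1* = 2/7·310/8.3 = 10.6713.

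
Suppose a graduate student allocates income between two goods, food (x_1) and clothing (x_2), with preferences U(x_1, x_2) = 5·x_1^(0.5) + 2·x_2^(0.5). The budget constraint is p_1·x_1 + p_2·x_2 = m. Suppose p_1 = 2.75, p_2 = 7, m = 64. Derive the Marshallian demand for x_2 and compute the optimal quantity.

From the CES first-order condition, (5/2)·(x_2/x_1)^(0.5) = p_1/p_2.
Solve for the ratio: x_2/x_1 = [(2/5)·p_1/p_2]^(2).
Substitute x_2 = (x_2/x_1)·x_1 into the budget: x_1* = m/(p_1 + p_2·(x_2/x_1)).
Numerically x_2/x_1 = 0.024694, so x_1* = 64/(2.75 + 7·0.024694) = 21.8964 and x_2* = 0.024694·21.8964 = 0.5407.

x_2* = 0.5407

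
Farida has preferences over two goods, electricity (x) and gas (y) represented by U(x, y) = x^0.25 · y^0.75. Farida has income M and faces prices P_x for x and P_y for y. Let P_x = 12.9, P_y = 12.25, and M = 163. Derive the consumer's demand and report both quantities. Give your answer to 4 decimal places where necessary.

x* = 3.1589, y* = 9.9796

The MRS is (1/3)·y/x. Set MRS = P_x/P_y.
So 0.25·P_y·y = 0.75·P_x·x; combined with the budget, a share 0.25 of income goes to x.
Demand: x*(P_x,P_y,M) = 0.25·M/P_x and y* = 0.75·M/P_y.
At P_x=12.9, P_y=12.25, M=163: x* = 0.25·163/12.9 = 3.1589, y* = 9.9796.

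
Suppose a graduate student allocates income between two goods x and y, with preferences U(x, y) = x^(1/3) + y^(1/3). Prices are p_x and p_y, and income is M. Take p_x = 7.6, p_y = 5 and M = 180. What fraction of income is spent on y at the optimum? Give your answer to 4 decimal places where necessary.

share on y = 0.5521

MU_x ∝ x^(-2/3), MU_y ∝ y^(-2/3), so MRS = (y/x)^(2/3) = p_x/p_y.
Hence y/x = (p_x/p_y)^(1/(2/3)), i.e. raised to the 1.5 power.
With the ratio pinned down, the budget gives x* = M/(p_x + p_y·(y/x)) and y* = (y/x)·x*.
Numerically y/x = 1.873982, so x* = 180/(7.6 + 5·1.873982) = 10.607 and y* = 1.873982·10.607 = 19.8773.
Expenditure on y: 5·19.8773 = 99.3867; share = 0.5521.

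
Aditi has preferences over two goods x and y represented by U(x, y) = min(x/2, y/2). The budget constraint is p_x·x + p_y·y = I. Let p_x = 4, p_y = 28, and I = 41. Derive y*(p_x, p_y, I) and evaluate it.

y* = 1.2812

With perfect complements, no substitution: consume in ratio x:y = 2:2.
Budget: p_x·x + p_y·x = I, so (2·p_x + 2·p_y)·x = 2·I.
Demand: x*(p_x,p_y,I) = 2·I/(2·p_x + 2·p_y), y* = 2·I/(2·p_x + 2·p_y).
Here 2·4 + 2·28 = 64, giving y* = 1.2812.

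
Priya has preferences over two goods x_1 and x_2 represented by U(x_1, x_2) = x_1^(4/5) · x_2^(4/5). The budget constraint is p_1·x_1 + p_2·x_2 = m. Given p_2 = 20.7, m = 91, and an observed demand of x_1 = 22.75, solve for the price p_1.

Tangency: MRS = x_2/x_1 = p_1/p_2.
Rearranging, p_2·x_2 = p_1·x_1. Substituting into the budget gives p_1·x_1·(1 + 1) = m.
Demand: x_1*(p_1,p_2,m) = 0.5·m/p_1 and x_2* = 0.5·m/p_2.
Set x_1* = 22.75 in the demand function and solve for p_1: p_1 = 2.

p_1 = 2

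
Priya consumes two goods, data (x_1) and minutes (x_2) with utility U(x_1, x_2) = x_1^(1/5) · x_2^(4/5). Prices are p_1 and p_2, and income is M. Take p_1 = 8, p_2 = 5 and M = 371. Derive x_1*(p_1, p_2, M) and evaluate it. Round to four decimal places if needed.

x_1* = 9.275

At p_1=8, p_2=5, M=371: x_1* = 0.2·371/8 = 9.275.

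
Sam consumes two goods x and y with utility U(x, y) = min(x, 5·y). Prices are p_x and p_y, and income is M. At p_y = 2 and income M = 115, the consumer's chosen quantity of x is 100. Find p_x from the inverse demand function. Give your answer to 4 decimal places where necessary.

p_x = 0.75

With perfect complements, no substitution: consume in ratio x:y = 5:1.
Budget: p_x·x + p_y·(1/5)·x = M, so (5·p_x + p_y)·x = 5·M.
Demand: x*(p_x,p_y,M) = 5·M/(5·p_x + p_y), y* = M/(5·p_x + p_y).
Set x* = 100 in the demand function and solve for p_x: p_x = 0.75.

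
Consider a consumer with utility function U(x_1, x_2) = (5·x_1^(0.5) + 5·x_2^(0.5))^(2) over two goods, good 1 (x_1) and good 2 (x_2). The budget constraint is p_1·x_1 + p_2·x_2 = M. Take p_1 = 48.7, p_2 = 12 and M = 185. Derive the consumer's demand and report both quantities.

x_1* = 0.751, x_2* = 12.3689

From the CES first-order condition, (x_2/x_1)^(0.5) = p_1/p_2.
Hence x_2/x_1 = (p_1/p_2)^(1/(0.5)), i.e. raised to the 2 power.
With the ratio pinned down, the budget gives x_1* = M/(p_1 + p_2·(x_2/x_1)) and x_2* = (x_2/x_1)·x_1*.
Numerically x_2/x_1 = 16.470069, so x_1* = 185/(48.7 + 12·16.470069) = 0.751 and x_2* = 16.470069·0.751 = 12.3689.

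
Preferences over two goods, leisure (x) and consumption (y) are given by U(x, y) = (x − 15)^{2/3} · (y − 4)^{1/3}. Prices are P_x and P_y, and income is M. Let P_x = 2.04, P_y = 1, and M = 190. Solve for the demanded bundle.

x* = 65.7843, y* = 55.8

This is Cobb-Douglas in (x−15, y−4): tangency gives 2/3·P_y·(y−4) = 1/3·P_x·(x−15).
After buying the subsistence bundle (15, 4), a share 2/3 of the remaining income goes to x: x* = 15 + 2/3·(M − 15P_x − 4P_y)/P_x.
Discretionary income = 190 − 15·2.04 − 4·1 = 155.4; x* = 15 + 2/3·155.4/2.04 = 65.7843; y* = 4 + 1/3·155.4/1 = 55.8.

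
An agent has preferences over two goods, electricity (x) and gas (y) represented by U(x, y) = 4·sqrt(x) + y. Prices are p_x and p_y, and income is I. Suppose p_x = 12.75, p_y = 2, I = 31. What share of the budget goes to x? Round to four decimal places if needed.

share on x = 0.0405

MU_x = 2/√x, MU_y = 1. Tangency: 2/√x = p_x/p_y.
Thus x* = (2·p_y/p_x)² — independent of I — with the rest of income spent on y.
Plugging in: x* = (2·2/12.75)² = 0.0984, y* = 14.8725.
Expenditure on x: 12.75·0.0984 = 1.2549; share = 0.0405.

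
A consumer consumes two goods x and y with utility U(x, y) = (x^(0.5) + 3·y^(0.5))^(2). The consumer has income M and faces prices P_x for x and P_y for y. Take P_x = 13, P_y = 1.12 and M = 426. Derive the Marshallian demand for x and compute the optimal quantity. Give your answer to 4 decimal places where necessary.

From the CES first-order condition, (1/3)·(y/x)^(0.5) = P_x/P_y.
Solve for the ratio: y/x = [3·P_x/P_y]^(2).
With the ratio pinned down, the budget gives x* = M/(P_x + P_y·(y/x)) and y* = (y/x)·x*.
Numerically y/x = 1212.531888, so x* = 426/(13 + 1.12·1212.531888) = 0.3107.

x* = 0.3107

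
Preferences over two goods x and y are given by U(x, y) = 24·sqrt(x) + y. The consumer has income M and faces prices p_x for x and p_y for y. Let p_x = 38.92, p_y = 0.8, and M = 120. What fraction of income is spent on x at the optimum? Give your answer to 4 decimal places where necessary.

share on x = 0.0197

MU_x = 12/√x, MU_y = 1. Tangency: 12/√x = p_x/p_y.
Solve: √x = 12·p_y/p_x, so x*(p_x,p_y) = (12·p_y/p_x)², and y* = (M − p_x·x*)/p_y.
Plugging in: x* = (12·0.8/38.92)² = 0.0608, y* = 147.0401.
Expenditure on x: 38.92·0.0608 = 2.3679; share = 0.0197.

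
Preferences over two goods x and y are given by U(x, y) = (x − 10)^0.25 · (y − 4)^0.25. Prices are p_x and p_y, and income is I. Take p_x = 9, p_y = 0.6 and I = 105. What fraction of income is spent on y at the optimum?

Let x' = x−10, y' = y−4. MRS = y'/x' = p_x/p_y.
Substituting into the budget: x* = 10 + 0.5·(I − 10·p_x − 4·p_y)/p_x, and y* = 4 + 0.5·(…)/p_y.
Discretionary income = 105 − 10·9 − 4·0.6 = 12.6; x* = 10 + 0.5·12.6/9 = 10.7; y* = 4 + 0.5·12.6/0.6 = 14.5.
Expenditure on y: 0.6·14.5 = 8.7; share = 0.0829.

share on y = 0.0829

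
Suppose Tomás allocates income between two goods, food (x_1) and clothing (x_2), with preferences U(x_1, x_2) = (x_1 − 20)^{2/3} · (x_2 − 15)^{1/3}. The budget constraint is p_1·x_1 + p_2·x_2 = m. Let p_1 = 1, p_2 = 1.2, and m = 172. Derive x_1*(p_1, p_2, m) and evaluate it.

This is Cobb-Douglas in (x_1−20, x_2−15): tangency gives 2/3·p_2·(x_2−15) = 1/3·p_1·(x_1−20).
Substituting into the budget: x_1* = 20 + 2/3·(m − 20·p_1 − 15·p_2)/p_1, and x_2* = 15 + 1/3·(…)/p_2.
Discretionary income = 172 − 20·1 − 15·1.2 = 134; x_1* = 20 + 2/3·134/1 = 109.3333.

x_1* = 109.3333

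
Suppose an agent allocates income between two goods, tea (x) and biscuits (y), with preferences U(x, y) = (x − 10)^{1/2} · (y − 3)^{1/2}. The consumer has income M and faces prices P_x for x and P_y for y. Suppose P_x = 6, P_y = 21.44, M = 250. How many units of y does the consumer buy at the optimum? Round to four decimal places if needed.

This is Cobb-Douglas in (x−10, y−3): tangency gives 0.5·P_y·(y−3) = 0.5·P_x·(x−10).
Substituting into the budget: x* = 10 + 0.5·(M − 10·P_x − 3·P_y)/P_x, and y* = 3 + 0.5·(…)/P_y.
Discretionary income = 250 − 10·6 − 3·21.44 = 125.68; y* = 3 + 0.5·125.68/21.44 = 5.931.

y* = 5.931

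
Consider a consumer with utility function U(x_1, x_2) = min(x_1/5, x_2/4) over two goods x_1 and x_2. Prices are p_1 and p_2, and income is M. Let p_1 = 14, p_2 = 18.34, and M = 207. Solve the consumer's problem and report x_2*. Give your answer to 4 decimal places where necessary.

x_2* = 5.7757

Leontief preferences: the optimum is at the kink where x_1/5 = x_2/4, i.e. x_2 = (4/5)·x_1.
Budget: p_1·x_1 + p_2·(4/5)·x_1 = M, so (5·p_1 + 4·p_2)·x_1 = 5·M.
Demand: x_1*(p_1,p_2,M) = 5·M/(5·p_1 + 4·p_2), x_2* = 4·M/(5·p_1 + 4·p_2).
Here 5·14 + 4·18.34 = 143.36, giving x_2* = 5.7757.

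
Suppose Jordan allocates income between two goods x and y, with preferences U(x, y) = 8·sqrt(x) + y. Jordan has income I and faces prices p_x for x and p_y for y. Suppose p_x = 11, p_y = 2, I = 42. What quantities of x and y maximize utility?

x* = 0.5289, y* = 18.0909

Utility is quasi-linear in y; the FOC for x is 4/√x = p_x/p_y.
Thus x* = (4·p_y/p_x)² — independent of I — with the rest of income spent on y.
Plugging in: x* = (4·2/11)² = 0.5289, y* = 18.0909.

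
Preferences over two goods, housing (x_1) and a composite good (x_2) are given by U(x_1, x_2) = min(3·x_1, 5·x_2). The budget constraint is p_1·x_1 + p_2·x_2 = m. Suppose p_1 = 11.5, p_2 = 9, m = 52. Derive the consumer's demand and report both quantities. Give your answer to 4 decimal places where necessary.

With perfect complements, no substitution: consume in ratio x_1:x_2 = 5:3.
Budget: p_1·x_1 + p_2·(3/5)·x_1 = m, so (5·p_1 + 3·p_2)·x_1 = 5·m.
Demand: x_1*(p_1,p_2,m) = 5·m/(5·p_1 + 3·p_2), x_2* = 3·m/(5·p_1 + 3·p_2).
Here 5·11.5 + 3·9 = 84.5, giving x_1* = 3.0769 and x_2* = 1.8462.

x_1* = 3.0769, x_2* = 1.8462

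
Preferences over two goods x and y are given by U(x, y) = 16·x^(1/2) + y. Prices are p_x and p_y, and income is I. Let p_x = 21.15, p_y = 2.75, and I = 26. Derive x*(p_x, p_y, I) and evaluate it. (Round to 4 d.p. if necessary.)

x* = 1.082

MU_x = 8/√x, MU_y = 1. Tangency: 8/√x = p_x/p_y.
Solve: √x = 8·p_y/p_x, so x*(p_x,p_y) = (8·p_y/p_x)², and y* = (I − p_x·x*)/p_y.
Plugging in: x* = (8·2.75/21.15)² = 1.082.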